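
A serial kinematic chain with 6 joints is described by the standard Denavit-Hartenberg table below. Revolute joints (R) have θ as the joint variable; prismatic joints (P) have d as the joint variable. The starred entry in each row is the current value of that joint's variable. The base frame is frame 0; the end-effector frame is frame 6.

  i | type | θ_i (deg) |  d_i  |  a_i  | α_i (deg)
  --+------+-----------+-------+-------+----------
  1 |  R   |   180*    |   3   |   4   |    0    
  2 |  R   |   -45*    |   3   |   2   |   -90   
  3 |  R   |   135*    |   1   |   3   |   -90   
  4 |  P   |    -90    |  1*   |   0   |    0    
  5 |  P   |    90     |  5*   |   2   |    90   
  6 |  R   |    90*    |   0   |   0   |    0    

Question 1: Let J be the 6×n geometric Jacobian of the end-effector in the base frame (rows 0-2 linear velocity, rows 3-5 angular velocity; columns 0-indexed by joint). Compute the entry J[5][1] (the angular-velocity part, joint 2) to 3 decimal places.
1.000

axis z_1 = (0.0000,0.0000,1.0000); lever o_n−o_1 = (3.3787,-4.7929,3.7071)
cross product → J_v[:, 1] = (4.7929,3.3787,-0.0000)
J_ω[:, 1] = z_1
entry J[5][1] = 1.0000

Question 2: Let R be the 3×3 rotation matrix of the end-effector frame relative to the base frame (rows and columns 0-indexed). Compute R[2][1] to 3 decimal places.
End-effector y-axis (col 1 of R) = (-0.5000,0.5000,0.7071)
R[2][1] = 0.7071

0.707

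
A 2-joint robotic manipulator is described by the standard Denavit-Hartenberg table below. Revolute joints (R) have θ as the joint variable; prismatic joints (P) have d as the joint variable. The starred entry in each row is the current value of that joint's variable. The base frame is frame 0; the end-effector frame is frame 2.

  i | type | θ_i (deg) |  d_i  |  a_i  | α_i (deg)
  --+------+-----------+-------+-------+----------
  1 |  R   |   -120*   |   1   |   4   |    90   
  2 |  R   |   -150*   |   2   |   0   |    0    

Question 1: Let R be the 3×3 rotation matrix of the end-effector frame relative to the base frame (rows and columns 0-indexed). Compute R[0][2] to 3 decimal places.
-0.866

End-effector z-axis (col 2 of R) = (-0.8660,0.5000,0.0000)
R[0][2] = -0.8660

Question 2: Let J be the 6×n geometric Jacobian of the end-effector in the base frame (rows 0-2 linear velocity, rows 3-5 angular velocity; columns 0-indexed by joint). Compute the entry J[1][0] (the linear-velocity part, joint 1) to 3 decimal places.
axis z_0 = ẑ; lever o_n−o_0 = (-3.7321,-2.4641,1.0000)
cross product → J_v[:, 0] = (2.4641,-3.7321,0.0000)
J_ω[:, 0] = z_0
entry J[1][0] = -3.7321

-3.732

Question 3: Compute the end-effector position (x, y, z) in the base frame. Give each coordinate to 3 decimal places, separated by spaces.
after link 1: o_1 = (-2.0000, -3.4641, 1.0000)
after link 2: o_2 = (-3.7321, -2.4641, 1.0000)

-3.732 -2.464 1.000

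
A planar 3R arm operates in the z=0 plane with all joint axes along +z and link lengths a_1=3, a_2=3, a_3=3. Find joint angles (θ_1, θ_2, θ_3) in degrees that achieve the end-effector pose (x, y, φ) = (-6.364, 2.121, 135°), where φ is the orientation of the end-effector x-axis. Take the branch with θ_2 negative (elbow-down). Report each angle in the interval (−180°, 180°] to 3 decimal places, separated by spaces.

-134.996 -89.999 -0.005

wrist centre = target − a_3·(cos φ, sin φ) = (-4.2427, -0.0003)
cos θ_2 = (18.0003−3²−3²)/(2·3·3) = 0.0000; θ_2 = -89.9989° (elbow-down)
β = atan2(-0.0003,-4.2427) = -179.9957°; ψ = atan2(-3.0000,3.0001) = -44.9995°
θ_1 = β − ψ = -134.9962°
θ_3 = φ − θ_1 − θ_2 = -0.0049° (wrapped to (-180°,180°])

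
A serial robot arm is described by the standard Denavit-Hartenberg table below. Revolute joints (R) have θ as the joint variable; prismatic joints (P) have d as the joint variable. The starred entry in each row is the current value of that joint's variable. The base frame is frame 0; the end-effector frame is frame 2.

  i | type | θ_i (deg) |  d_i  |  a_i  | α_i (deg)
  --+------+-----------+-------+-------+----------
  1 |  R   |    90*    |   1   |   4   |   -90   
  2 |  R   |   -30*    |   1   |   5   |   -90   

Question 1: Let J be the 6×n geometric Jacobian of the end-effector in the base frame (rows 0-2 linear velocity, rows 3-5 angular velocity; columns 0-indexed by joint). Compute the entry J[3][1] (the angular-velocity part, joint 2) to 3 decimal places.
axis z_1 = (-1.0000,0.0000,0.0000); lever o_n−o_1 = (-1.0000,4.3301,2.5000)
cross product → J_v[:, 1] = (-0.0000,2.5000,-4.3301)
J_ω[:, 1] = z_1
entry J[3][1] = -1.0000

-1.000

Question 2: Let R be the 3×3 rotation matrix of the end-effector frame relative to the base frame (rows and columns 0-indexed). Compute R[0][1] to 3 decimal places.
End-effector y-axis (col 1 of R) = (1.0000,-0.0000,-0.0000)
R[0][1] = 1.0000

1.000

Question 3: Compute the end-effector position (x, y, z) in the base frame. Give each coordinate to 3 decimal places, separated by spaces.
-1.000 8.330 3.500

after link 1: o_1 = (0.0000, 4.0000, 1.0000)
after link 2: o_2 = (-1.0000, 8.3301, 3.5000)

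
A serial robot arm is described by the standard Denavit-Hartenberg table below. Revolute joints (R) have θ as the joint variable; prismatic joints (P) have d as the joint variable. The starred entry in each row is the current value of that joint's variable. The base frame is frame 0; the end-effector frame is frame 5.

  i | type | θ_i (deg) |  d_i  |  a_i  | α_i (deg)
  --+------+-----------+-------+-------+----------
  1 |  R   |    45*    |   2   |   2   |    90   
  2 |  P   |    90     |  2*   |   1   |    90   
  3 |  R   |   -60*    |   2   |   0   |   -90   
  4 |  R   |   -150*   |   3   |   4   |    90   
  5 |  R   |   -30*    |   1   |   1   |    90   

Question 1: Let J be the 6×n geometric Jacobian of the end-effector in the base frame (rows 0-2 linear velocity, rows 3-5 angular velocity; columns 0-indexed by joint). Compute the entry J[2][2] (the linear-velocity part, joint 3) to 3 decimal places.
axis z_2 = (0.7071,0.7071,-0.0000); lever o_n−o_2 = (6.2929,-1.2484,-0.1920)
cross product → J_v[:, 2] = (-0.1358,0.1358,-5.3325)
J_ω[:, 2] = z_2
entry J[2][2] = -5.3325

-5.333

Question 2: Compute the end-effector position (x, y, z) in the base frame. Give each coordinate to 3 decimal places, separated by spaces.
after link 1: o_1 = (1.4142, 1.4142, 2.0000)
after link 2: o_2 = (2.8284, -0.0000, 3.0000)
after link 3: o_3 = (4.2426, 1.4142, 3.0000)
after link 4: o_4 = (8.8388, -0.3536, 3.8660)
after link 5: o_5 = (9.1213, -1.2484, 2.8080)

9.121 -1.248 2.808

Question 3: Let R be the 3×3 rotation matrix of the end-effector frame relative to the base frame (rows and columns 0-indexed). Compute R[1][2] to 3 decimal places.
End-effector z-axis (col 2 of R) = (-0.7481,0.3946,-0.5335)
R[1][2] = 0.3946

0.395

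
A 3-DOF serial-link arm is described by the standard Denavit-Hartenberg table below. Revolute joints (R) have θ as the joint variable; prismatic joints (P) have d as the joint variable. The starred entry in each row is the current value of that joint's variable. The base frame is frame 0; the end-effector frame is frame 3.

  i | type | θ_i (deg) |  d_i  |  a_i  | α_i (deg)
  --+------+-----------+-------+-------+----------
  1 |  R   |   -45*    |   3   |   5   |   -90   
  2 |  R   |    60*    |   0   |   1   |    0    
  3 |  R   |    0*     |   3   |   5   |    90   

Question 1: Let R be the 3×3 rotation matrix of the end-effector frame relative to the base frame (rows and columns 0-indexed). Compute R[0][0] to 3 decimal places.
0.354

End-effector x-axis (col 0 of R) = (0.3536,-0.3536,-0.8660)
R[0][0] = 0.3536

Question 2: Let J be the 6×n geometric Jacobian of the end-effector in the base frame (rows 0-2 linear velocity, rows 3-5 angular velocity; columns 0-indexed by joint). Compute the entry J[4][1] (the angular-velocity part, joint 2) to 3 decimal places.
axis z_1 = (0.7071,0.7071,0.0000); lever o_n−o_1 = (4.2426,0.0000,-5.1962)
cross product → J_v[:, 1] = (-3.6742,3.6742,-3.0000)
J_ω[:, 1] = z_1
entry J[4][1] = 0.7071

0.707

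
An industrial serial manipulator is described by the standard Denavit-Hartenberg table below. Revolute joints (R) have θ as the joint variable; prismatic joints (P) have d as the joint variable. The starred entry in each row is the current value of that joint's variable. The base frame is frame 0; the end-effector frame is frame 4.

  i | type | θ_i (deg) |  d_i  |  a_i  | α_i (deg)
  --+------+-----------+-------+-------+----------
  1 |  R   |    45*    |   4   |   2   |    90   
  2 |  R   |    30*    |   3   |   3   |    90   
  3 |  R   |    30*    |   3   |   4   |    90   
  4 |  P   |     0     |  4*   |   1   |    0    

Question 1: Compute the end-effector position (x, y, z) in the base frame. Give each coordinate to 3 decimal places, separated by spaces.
after link 1: o_1 = (1.4142, 1.4142, 4.0000)
after link 2: o_2 = (5.3727, 1.1300, 5.5000)
after link 3: o_3 = (9.9688, 2.8978, 4.6340)
after link 4: o_4 = (9.6280, 6.7488, 6.0670)

9.628 6.749 6.067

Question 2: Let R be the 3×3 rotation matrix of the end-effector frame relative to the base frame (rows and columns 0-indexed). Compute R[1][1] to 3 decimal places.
End-effector y-axis (col 1 of R) = (0.3536,0.3536,-0.8660)
R[1][1] = 0.3536

0.354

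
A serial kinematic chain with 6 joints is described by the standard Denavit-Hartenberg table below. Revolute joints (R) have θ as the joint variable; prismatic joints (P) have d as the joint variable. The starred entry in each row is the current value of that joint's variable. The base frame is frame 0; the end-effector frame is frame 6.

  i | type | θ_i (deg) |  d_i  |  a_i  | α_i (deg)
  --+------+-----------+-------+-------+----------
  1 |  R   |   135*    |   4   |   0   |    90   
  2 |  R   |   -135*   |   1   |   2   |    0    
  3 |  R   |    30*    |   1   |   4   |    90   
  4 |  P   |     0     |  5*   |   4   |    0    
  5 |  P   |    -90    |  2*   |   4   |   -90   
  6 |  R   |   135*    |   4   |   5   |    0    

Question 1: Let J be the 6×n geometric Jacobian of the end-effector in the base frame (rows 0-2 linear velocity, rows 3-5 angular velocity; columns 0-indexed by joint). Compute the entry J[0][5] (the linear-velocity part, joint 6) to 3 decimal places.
axis z_5 = (0.1830,-0.1830,-0.9659); lever o_n−o_5 = (0.8172,4.1828,-4.7788)
cross product → J_v[:, 5] = (4.9148,0.0852,0.9151)
J_ω[:, 5] = z_5
entry J[0][5] = 4.9148

4.915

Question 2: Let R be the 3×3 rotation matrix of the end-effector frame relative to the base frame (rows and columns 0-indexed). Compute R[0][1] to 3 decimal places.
End-effector y-axis (col 1 of R) = (0.9830,0.0170,0.1830)
R[0][1] = 0.9830

0.983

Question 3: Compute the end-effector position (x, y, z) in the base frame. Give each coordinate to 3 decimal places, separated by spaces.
6.648 -4.477 -8.109

after link 1: o_1 = (0.0000, 0.0000, 4.0000)
after link 2: o_2 = (1.7071, -0.2929, 2.5858)
after link 3: o_3 = (3.1463, -0.3178, -1.2779)
after link 4: o_4 = (7.2934, -4.4650, -3.8475)
after link 5: o_5 = (5.8310, -8.6594, -3.3299)
after link 6: o_6 = (6.6482, -4.4766, -8.1087)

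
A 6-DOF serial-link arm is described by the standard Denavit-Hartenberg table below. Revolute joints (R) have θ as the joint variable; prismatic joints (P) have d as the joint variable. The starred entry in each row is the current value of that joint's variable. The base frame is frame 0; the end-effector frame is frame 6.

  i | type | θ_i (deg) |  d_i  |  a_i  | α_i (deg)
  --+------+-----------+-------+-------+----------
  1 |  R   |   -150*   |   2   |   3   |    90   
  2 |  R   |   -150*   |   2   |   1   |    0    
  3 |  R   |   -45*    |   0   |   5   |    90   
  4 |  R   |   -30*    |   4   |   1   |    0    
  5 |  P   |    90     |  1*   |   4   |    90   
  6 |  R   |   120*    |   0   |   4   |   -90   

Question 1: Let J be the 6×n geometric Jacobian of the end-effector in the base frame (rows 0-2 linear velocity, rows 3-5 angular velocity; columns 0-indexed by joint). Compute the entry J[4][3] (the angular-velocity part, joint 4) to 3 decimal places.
-0.129

axis z_3 = (-0.2241,-0.1294,0.9659); lever o_n−o_3 = (-0.9522,0.8729,8.6587)
cross product → J_v[:, 3] = (-1.9636,1.0210,-0.3189)
J_ω[:, 3] = z_3
entry J[4][3] = -0.1294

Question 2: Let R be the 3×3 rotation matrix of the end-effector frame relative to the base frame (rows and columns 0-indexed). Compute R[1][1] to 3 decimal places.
End-effector y-axis (col 1 of R) = (-0.9744,0.0148,-0.2241)
R[1][1] = 0.0148

0.015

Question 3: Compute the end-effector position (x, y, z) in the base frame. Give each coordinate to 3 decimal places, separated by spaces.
after link 1: o_1 = (-2.5981, -1.5000, 2.0000)
after link 2: o_2 = (-2.8481, 0.6651, 1.5000)
after link 3: o_3 = (1.3345, 3.0799, 2.7941)
after link 4: o_4 = (1.4124, 2.5475, 6.8819)
after link 5: o_5 = (1.1292, 6.3840, 8.3655)
after link 6: o_6 = (0.3823, 3.9528, 11.4528)

0.382 3.953 11.453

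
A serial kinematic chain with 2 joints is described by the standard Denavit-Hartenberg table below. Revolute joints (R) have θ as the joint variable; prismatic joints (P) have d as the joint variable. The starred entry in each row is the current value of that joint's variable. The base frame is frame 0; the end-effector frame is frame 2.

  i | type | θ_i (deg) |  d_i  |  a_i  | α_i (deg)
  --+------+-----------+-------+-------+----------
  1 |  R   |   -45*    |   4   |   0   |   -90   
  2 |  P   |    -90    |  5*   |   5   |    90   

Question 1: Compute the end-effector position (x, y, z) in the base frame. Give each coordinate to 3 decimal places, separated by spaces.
3.536 3.536 9.000

after link 1: o_1 = (0.0000, 0.0000, 4.0000)
after link 2: o_2 = (3.5355, 3.5355, 9.0000)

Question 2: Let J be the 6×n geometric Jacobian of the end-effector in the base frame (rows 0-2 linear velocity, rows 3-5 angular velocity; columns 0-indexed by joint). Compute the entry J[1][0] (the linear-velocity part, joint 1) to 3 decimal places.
3.536

axis z_0 = ẑ; lever o_n−o_0 = (3.5355,3.5355,9.0000)
cross product → J_v[:, 0] = (-3.5355,3.5355,0.0000)
J_ω[:, 0] = z_0
entry J[1][0] = 3.5355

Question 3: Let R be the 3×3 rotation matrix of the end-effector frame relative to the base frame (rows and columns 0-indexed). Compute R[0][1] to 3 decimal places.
0.707

End-effector y-axis (col 1 of R) = (0.7071,0.7071,0.0000)
R[0][1] = 0.7071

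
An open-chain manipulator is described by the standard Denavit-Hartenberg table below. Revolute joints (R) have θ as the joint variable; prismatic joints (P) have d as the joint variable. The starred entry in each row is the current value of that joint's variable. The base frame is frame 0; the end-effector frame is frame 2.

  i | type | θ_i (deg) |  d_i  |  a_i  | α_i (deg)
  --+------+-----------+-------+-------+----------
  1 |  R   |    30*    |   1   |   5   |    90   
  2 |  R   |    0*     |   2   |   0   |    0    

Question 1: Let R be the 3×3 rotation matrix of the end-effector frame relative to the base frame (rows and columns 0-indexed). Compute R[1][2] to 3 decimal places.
-0.866

End-effector z-axis (col 2 of R) = (0.5000,-0.8660,0.0000)
R[1][2] = -0.8660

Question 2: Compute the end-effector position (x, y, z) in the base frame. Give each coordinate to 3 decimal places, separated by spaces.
after link 1: o_1 = (4.3301, 2.5000, 1.0000)
after link 2: o_2 = (5.3301, 0.7679, 1.0000)

5.330 0.768 1.000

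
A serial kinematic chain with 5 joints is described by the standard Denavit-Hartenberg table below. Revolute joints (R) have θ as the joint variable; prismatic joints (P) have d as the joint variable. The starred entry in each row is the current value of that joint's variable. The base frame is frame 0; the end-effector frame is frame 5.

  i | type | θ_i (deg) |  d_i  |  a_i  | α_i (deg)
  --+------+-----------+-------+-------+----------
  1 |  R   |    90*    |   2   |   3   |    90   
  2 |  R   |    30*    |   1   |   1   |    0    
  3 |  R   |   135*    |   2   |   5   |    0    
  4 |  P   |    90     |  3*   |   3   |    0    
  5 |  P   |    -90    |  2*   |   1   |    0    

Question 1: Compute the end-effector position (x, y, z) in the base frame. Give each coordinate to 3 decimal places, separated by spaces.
8.000 -2.706 1.155

after link 1: o_1 = (0.0000, 3.0000, 2.0000)
after link 2: o_2 = (1.0000, 3.8660, 2.5000)
after link 3: o_3 = (3.0000, -0.9636, 3.7941)
after link 4: o_4 = (6.0000, -1.7401, 0.8963)
after link 5: o_5 = (8.0000, -2.7060, 1.1551)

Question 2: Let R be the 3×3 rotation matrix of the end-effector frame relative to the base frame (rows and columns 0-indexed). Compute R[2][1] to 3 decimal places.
-0.966

End-effector y-axis (col 1 of R) = (0.0000,-0.2588,-0.9659)
R[2][1] = -0.9659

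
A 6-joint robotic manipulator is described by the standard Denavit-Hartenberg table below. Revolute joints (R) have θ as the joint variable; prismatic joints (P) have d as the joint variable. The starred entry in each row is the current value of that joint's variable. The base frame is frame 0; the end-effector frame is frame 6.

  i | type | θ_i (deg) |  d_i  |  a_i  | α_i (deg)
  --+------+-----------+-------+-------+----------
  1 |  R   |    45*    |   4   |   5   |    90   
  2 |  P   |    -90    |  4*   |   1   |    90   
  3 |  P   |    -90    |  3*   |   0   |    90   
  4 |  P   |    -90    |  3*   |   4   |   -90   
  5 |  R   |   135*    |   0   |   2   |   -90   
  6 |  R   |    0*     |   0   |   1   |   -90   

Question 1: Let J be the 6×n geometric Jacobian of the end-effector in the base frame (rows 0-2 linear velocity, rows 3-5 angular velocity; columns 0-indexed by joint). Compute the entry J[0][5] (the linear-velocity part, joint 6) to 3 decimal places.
axis z_5 = (-0.5000,-0.5000,0.7071); lever o_n−o_5 = (-0.5000,-0.5000,-0.7071)
cross product → J_v[:, 5] = (0.7071,-0.7071,0.0000)
J_ω[:, 5] = z_5
entry J[0][5] = 0.7071

0.707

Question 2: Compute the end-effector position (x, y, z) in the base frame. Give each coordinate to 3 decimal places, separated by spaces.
after link 1: o_1 = (3.5355, 3.5355, 4.0000)
after link 2: o_2 = (6.3640, 0.7071, 3.0000)
after link 3: o_3 = (4.2426, -1.4142, 3.0000)
after link 4: o_4 = (7.0711, 1.4142, 6.0000)
after link 5: o_5 = (6.0711, 0.4142, 4.5858)
after link 6: o_6 = (5.5711, -0.0858, 3.8787)

5.571 -0.086 3.879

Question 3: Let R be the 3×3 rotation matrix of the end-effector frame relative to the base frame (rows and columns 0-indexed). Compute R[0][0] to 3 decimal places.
-0.500

End-effector x-axis (col 0 of R) = (-0.5000,-0.5000,-0.7071)
R[0][0] = -0.5000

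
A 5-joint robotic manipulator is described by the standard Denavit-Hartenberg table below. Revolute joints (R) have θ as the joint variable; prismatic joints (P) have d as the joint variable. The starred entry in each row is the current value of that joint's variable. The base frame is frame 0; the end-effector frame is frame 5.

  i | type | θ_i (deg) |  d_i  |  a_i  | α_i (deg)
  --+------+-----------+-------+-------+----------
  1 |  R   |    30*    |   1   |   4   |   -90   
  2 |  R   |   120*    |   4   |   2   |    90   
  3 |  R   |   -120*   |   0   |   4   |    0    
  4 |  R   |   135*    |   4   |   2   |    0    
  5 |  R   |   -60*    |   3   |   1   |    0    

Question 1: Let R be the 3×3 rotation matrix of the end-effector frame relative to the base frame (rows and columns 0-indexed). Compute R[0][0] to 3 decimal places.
End-effector x-axis (col 0 of R) = (0.0474,-0.7891,-0.6124)
R[0][0] = 0.0474

0.047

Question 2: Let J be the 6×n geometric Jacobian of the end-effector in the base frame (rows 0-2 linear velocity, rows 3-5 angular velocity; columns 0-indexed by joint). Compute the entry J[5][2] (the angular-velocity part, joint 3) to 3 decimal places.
axis z_2 = (0.7500,0.4330,-0.5000); lever o_n−o_2 = (6.8001,-0.2927,-4.0534)
cross product → J_v[:, 2] = (-1.9015,-0.3600,-3.1641)
J_ω[:, 2] = z_2
entry J[5][2] = -0.5000

-0.500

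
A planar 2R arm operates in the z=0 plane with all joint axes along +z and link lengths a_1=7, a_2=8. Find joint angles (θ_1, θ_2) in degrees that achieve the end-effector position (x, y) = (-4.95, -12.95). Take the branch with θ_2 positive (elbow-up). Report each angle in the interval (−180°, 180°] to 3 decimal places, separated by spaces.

-134.997 44.993

cos θ_2 = (192.2050−7²−8²)/(2·7·8) = 0.7072; θ_2 = 44.9935° (elbow-up)
β = atan2(-12.9500,-4.9500) = -110.9188°; ψ = atan2(5.6562,12.6575) = 24.0783°
θ_1 = β − ψ = -134.9971°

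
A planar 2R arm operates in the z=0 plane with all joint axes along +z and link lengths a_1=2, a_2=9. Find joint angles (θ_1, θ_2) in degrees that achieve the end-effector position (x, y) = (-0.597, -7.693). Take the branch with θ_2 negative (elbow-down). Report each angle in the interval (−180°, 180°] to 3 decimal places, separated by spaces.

30.016 -135.012

cos θ_2 = (59.5387−2²−9²)/(2·2·9) = -0.7073; θ_2 = -135.0124° (elbow-down)
β = atan2(-7.6930,-0.5970) = -94.4374°; ψ = atan2(-6.3626,-4.3653) = -124.4538°
θ_1 = β − ψ = 30.0164°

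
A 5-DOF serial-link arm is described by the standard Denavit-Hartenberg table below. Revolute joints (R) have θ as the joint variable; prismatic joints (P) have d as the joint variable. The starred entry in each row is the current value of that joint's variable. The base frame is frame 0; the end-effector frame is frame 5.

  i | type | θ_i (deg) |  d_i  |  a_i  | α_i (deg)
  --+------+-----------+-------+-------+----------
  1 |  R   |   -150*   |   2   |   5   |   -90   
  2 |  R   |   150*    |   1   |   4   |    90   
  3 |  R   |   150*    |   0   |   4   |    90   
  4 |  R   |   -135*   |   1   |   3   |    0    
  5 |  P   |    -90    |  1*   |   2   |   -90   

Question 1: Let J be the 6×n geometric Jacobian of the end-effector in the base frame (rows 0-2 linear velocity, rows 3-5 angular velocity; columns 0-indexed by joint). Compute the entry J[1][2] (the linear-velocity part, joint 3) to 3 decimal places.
axis z_2 = (-0.4330,-0.2500,-0.8660); lever o_n−o_2 = (1.7366,-1.2655,0.3135)
cross product → J_v[:, 2] = (-1.1743,-1.3682,0.9821)
J_ω[:, 2] = z_2
entry J[1][2] = -1.3682

-1.368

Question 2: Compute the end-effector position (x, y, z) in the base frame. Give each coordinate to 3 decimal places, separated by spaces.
after link 1: o_1 = (-4.3301, -2.5000, 2.0000)
after link 2: o_2 = (-0.8301, -1.6340, 0.0000)
after link 3: o_3 = (-2.4282, -4.8660, 1.7321)
after link 4: o_4 = (0.1459, -3.1551, 2.4006)
after link 5: o_5 = (0.9065, -2.8995, 0.3135)

0.907 -2.899 0.313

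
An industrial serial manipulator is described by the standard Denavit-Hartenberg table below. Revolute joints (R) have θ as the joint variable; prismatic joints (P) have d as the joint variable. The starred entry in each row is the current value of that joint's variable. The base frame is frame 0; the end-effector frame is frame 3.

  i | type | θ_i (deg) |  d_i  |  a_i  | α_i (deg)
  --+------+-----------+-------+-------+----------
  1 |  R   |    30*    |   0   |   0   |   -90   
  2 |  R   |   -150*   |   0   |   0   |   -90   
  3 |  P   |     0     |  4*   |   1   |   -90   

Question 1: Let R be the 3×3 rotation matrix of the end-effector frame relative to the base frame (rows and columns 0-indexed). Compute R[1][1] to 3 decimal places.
End-effector y-axis (col 1 of R) = (-0.4330,-0.2500,-0.8660)
R[1][1] = -0.2500

-0.250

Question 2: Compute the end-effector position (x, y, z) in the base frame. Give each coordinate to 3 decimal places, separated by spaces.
0.982 0.567 3.964

after link 1: o_1 = (0.0000, 0.0000, 0.0000)
after link 2: o_2 = (0.0000, 0.0000, 0.0000)
after link 3: o_3 = (0.9821, 0.5670, 3.9641)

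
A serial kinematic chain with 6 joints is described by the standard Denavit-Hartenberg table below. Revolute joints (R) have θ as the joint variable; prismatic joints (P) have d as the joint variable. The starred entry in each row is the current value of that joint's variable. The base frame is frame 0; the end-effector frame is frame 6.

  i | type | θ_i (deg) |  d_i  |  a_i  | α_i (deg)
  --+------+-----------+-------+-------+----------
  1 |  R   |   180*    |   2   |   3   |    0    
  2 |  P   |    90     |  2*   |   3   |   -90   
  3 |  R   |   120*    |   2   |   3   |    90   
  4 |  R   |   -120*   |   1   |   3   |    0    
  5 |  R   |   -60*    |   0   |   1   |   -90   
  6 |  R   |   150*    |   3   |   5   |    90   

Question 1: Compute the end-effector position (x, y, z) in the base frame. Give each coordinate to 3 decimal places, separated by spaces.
-6.598 0.714 0.567

after link 1: o_1 = (-3.0000, 0.0000, 2.0000)
after link 2: o_2 = (-3.0000, -3.0000, 4.0000)
after link 3: o_3 = (-1.0000, -1.5000, 1.4019)
after link 4: o_4 = (-3.5981, -3.1160, 2.2010)
after link 5: o_5 = (-3.5981, -3.6160, 3.0670)
after link 6: o_6 = (-6.5981, 0.7141, 0.5670)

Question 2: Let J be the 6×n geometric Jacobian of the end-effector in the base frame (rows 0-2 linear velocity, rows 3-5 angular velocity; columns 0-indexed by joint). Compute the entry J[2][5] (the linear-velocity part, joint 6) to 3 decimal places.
-4.330

axis z_5 = (-1.0000,0.0000,-0.0000); lever o_n−o_5 = (-3.0000,4.3301,-2.5000)
cross product → J_v[:, 5] = (0.0000,-2.5000,-4.3301)
J_ω[:, 5] = z_5
entry J[2][5] = -4.3301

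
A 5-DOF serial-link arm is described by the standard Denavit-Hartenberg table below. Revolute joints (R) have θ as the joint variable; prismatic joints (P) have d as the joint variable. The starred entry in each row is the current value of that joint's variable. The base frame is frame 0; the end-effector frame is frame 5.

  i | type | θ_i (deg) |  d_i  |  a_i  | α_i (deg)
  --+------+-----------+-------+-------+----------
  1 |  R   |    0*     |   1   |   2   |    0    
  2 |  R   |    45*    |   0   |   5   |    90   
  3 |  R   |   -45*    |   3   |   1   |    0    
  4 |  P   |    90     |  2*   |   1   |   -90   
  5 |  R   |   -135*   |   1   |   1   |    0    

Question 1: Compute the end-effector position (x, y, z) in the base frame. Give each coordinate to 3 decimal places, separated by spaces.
after link 1: o_1 = (2.0000, 0.0000, 1.0000)
after link 2: o_2 = (5.5355, 3.5355, 1.0000)
after link 3: o_3 = (8.1569, 1.9142, 0.2929)
after link 4: o_4 = (10.0711, 1.0000, 1.0000)
after link 5: o_5 = (9.7175, -0.3536, 1.2071)

9.718 -0.354 1.207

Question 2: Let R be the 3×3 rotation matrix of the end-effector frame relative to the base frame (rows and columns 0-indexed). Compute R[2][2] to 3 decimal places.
End-effector z-axis (col 2 of R) = (-0.5000,-0.5000,0.7071)
R[2][2] = 0.7071

0.707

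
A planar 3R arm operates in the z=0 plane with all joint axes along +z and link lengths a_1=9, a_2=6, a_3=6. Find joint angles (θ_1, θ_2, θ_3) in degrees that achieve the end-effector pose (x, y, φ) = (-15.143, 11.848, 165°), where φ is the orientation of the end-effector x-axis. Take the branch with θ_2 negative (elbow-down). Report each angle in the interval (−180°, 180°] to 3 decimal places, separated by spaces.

wrist centre = target − a_3·(cos φ, sin φ) = (-9.3474, 10.2951)
cos θ_2 = (193.3635−9²−6²)/(2·9·6) = 0.7071; θ_2 = -45.0030° (elbow-down)
β = atan2(10.2951,-9.3474) = 132.2379°; ψ = atan2(-4.2429,13.2424) = -17.7654°
θ_1 = β − ψ = 150.0034°
θ_3 = φ − θ_1 − θ_2 = 59.9996° (wrapped to (-180°,180°])

150.003 -45.003 60.000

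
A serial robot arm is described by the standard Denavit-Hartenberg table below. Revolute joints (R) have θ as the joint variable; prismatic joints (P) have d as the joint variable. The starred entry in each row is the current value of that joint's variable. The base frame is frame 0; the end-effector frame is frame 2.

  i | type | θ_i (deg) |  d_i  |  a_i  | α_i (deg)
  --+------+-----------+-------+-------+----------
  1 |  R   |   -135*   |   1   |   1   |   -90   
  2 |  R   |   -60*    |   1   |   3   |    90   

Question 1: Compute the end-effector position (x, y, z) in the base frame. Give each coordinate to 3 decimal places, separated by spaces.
after link 1: o_1 = (-0.7071, -0.7071, 1.0000)
after link 2: o_2 = (-1.0607, -2.4749, 3.5981)

-1.061 -2.475 3.598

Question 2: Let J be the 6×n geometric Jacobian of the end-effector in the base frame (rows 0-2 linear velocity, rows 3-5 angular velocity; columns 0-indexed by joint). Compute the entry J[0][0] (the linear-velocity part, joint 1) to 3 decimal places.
2.475

axis z_0 = ẑ; lever o_n−o_0 = (-1.0607,-2.4749,3.5981)
cross product → J_v[:, 0] = (2.4749,-1.0607,0.0000)
J_ω[:, 0] = z_0
entry J[0][0] = 2.4749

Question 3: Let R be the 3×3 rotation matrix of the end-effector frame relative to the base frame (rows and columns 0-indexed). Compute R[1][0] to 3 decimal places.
-0.354

End-effector x-axis (col 0 of R) = (-0.3536,-0.3536,0.8660)
R[1][0] = -0.3536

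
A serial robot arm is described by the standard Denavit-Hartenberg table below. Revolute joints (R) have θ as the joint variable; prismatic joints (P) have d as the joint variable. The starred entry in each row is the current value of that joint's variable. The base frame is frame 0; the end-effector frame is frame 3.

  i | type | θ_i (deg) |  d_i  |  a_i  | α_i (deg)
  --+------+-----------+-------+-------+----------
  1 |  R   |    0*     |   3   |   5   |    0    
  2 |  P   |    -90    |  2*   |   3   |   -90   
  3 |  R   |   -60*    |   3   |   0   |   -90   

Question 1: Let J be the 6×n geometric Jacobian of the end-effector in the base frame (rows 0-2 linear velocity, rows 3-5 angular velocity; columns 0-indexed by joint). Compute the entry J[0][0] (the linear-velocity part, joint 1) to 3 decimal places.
axis z_0 = ẑ; lever o_n−o_0 = (8.0000,-3.0000,5.0000)
cross product → J_v[:, 0] = (3.0000,8.0000,-0.0000)
J_ω[:, 0] = z_0
entry J[0][0] = 3.0000

3.000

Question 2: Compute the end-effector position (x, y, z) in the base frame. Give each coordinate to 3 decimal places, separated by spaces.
after link 1: o_1 = (5.0000, 0.0000, 3.0000)
after link 2: o_2 = (5.0000, -3.0000, 5.0000)
after link 3: o_3 = (8.0000, -3.0000, 5.0000)

8.000 -3.000 5.000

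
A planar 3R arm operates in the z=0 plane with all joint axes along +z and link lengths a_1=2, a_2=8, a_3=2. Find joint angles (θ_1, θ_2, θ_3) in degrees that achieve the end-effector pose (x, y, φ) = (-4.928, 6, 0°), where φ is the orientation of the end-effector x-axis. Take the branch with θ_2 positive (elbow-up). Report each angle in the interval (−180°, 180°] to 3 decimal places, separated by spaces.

wrist centre = target − a_3·(cos φ, sin φ) = (-6.9280, 6.0000)
cos θ_2 = (83.9972−2²−8²)/(2·2·8) = 0.4999; θ_2 = 60.0058° (elbow-up)
β = atan2(6.0000,-6.9280) = 139.1058°; ψ = atan2(6.9286,5.9993) = 49.1116°
θ_1 = β − ψ = 89.9942°
θ_3 = φ − θ_1 − θ_2 = -150.0000° (wrapped to (-180°,180°])

89.994 60.006 -150.000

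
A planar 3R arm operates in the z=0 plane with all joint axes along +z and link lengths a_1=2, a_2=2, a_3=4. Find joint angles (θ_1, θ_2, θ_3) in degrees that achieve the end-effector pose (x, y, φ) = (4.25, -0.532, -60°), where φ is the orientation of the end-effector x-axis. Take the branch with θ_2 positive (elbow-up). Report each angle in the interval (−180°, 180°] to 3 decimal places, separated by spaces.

30.013 44.971 -134.984

wrist centre = target − a_3·(cos φ, sin φ) = (2.2500, 2.9321)
cos θ_2 = (13.6597−2²−2²)/(2·2·2) = 0.7075; θ_2 = 44.9710° (elbow-up)
β = atan2(2.9321,2.2500) = 52.4985°; ψ = atan2(1.4135,3.4149) = 22.4855°
θ_1 = β − ψ = 30.0130°
θ_3 = φ − θ_1 − θ_2 = -134.9840° (wrapped to (-180°,180°])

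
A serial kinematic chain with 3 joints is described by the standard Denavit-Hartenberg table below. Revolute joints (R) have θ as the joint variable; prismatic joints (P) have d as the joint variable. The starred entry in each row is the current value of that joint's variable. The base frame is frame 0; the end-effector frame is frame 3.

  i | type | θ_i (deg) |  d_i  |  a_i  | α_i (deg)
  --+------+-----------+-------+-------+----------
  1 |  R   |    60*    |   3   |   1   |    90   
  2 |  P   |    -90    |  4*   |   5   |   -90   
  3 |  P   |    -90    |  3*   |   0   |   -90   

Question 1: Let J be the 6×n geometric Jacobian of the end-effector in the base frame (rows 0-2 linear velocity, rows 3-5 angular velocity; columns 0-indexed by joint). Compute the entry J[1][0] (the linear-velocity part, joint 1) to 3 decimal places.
5.464

axis z_0 = ẑ; lever o_n−o_0 = (5.4641,1.4641,-2.0000)
cross product → J_v[:, 0] = (-1.4641,5.4641,0.0000)
J_ω[:, 0] = z_0
entry J[1][0] = 5.4641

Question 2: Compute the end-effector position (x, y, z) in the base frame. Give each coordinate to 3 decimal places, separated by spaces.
5.464 1.464 -2.000

after link 1: o_1 = (0.5000, 0.8660, 3.0000)
after link 2: o_2 = (3.9641, -1.1340, -2.0000)
after link 3: o_3 = (5.4641, 1.4641, -2.0000)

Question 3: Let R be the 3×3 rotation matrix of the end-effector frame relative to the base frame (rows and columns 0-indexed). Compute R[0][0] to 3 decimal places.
0.866

End-effector x-axis (col 0 of R) = (0.8660,-0.5000,0.0000)
R[0][0] = 0.8660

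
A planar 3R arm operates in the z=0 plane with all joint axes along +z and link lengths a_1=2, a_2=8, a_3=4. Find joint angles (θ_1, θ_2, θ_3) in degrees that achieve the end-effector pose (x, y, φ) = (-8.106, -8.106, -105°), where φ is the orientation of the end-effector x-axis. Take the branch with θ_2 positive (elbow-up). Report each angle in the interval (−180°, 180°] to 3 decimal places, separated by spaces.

wrist centre = target − a_3·(cos φ, sin φ) = (-7.0707, -4.2423)
cos θ_2 = (67.9922−2²−8²)/(2·2·8) = -0.0002; θ_2 = 90.0139° (elbow-up)
β = atan2(-4.2423,-7.0707) = -149.0371°; ψ = atan2(8.0000,1.9981) = 75.9769°
θ_1 = β − ψ = -225.0139°
θ_3 = φ − θ_1 − θ_2 = 30.0000° (wrapped to (-180°,180°])

134.986 90.014 30.000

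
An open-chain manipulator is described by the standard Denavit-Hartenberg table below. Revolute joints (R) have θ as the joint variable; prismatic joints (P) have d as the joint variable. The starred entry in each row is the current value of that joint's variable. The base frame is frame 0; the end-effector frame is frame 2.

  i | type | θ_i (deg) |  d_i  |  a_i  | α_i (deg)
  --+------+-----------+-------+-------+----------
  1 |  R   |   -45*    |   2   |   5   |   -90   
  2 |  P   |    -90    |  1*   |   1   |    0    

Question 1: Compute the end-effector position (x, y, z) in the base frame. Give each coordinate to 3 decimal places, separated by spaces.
after link 1: o_1 = (3.5355, -3.5355, 2.0000)
after link 2: o_2 = (4.2426, -2.8284, 3.0000)

4.243 -2.828 3.000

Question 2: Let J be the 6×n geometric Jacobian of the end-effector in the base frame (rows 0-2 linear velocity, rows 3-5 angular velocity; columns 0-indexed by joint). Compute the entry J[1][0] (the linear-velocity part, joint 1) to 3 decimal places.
axis z_0 = ẑ; lever o_n−o_0 = (4.2426,-2.8284,3.0000)
cross product → J_v[:, 0] = (2.8284,4.2426,-0.0000)
J_ω[:, 0] = z_0
entry J[1][0] = 4.2426

4.243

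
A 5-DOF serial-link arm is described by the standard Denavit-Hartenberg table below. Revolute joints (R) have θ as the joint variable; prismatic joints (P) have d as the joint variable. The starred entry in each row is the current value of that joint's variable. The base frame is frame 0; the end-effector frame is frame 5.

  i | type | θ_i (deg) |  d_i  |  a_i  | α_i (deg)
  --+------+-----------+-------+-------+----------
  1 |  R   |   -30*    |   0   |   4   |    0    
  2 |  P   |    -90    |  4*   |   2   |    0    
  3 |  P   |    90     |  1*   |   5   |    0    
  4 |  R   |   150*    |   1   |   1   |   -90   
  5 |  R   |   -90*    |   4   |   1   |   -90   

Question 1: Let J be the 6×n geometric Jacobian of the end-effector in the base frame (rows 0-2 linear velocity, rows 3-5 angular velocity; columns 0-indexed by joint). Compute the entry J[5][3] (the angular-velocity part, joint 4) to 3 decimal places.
1.000

axis z_3 = (0.0000,0.0000,1.0000); lever o_n−o_3 = (-3.9641,-1.1340,2.0000)
cross product → J_v[:, 3] = (1.1340,-3.9641,0.0000)
J_ω[:, 3] = z_3
entry J[5][3] = 1.0000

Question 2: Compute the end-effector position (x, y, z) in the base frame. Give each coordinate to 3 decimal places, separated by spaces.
2.830 -7.366 7.000

after link 1: o_1 = (3.4641, -2.0000, 0.0000)
after link 2: o_2 = (2.4641, -3.7321, 4.0000)
after link 3: o_3 = (6.7942, -6.2321, 5.0000)
after link 4: o_4 = (6.2942, -5.3660, 6.0000)
after link 5: o_5 = (2.8301, -7.3660, 7.0000)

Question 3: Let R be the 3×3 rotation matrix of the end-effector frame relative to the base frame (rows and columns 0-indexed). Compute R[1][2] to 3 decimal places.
End-effector z-axis (col 2 of R) = (-0.5000,0.8660,-0.0000)
R[1][2] = 0.8660

0.866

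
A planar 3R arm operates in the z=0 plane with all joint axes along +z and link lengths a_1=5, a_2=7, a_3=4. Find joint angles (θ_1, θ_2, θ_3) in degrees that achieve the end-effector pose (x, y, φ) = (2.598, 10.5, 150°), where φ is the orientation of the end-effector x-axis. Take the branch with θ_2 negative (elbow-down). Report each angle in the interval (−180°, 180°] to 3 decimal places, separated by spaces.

wrist centre = target − a_3·(cos φ, sin φ) = (6.0621, 8.5000)
cos θ_2 = (108.9991−5²−7²)/(2·5·7) = 0.5000; θ_2 = -60.0009° (elbow-down)
β = atan2(8.5000,6.0621) = 54.5040°; ψ = atan2(-6.0622,8.4999) = -35.4969°
θ_1 = β − ψ = 90.0009°
θ_3 = φ − θ_1 − θ_2 = 120.0000° (wrapped to (-180°,180°])

90.001 -60.001 120.000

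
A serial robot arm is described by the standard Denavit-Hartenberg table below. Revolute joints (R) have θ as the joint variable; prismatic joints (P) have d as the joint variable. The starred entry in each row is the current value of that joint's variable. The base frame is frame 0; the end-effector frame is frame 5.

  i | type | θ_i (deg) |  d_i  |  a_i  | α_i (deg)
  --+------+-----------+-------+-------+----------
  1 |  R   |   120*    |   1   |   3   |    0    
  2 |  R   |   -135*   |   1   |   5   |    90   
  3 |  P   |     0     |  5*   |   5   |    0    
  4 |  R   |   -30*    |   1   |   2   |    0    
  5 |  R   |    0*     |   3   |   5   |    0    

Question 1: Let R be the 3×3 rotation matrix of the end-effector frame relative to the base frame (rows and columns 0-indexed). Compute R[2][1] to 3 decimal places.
0.866

End-effector y-axis (col 1 of R) = (0.4830,-0.1294,0.8660)
R[2][1] = 0.8660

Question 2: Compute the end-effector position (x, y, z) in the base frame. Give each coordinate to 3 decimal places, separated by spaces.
after link 1: o_1 = (-1.5000, 2.5981, 1.0000)
after link 2: o_2 = (3.3296, 1.3040, 2.0000)
after link 3: o_3 = (6.8652, -4.8197, 2.0000)
after link 4: o_4 = (8.2794, -6.2340, 1.0000)
after link 5: o_5 = (11.6855, -10.2525, -1.5000)

11.686 -10.252 -1.500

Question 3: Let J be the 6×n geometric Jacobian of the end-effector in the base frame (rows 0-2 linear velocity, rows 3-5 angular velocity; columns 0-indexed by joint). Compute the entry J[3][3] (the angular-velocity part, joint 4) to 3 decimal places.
-0.259

axis z_3 = (-0.2588,-0.9659,0.0000); lever o_n−o_3 = (4.8203,-5.4327,-3.5000)
cross product → J_v[:, 3] = (3.3807,-0.9059,6.0622)
J_ω[:, 3] = z_3
entry J[3][3] = -0.2588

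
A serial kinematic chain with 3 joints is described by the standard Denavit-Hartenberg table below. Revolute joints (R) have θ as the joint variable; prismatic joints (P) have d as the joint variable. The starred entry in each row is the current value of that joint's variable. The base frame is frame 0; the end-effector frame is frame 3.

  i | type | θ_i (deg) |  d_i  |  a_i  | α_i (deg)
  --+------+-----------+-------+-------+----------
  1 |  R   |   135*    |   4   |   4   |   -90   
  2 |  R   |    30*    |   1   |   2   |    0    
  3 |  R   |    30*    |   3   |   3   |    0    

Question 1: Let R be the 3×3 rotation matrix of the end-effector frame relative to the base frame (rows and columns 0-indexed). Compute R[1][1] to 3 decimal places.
End-effector y-axis (col 1 of R) = (0.6124,-0.6124,-0.5000)
R[1][1] = -0.6124

-0.612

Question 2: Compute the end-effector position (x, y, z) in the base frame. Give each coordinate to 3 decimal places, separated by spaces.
after link 1: o_1 = (-2.8284, 2.8284, 4.0000)
after link 2: o_2 = (-4.7603, 3.3461, 3.0000)
after link 3: o_3 = (-7.9423, 2.2854, 0.4019)

-7.942 2.285 0.402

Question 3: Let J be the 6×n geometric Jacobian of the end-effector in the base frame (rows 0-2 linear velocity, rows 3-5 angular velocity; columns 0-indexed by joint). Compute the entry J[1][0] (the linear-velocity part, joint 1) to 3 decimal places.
-7.942

axis z_0 = ẑ; lever o_n−o_0 = (-7.9423,2.2854,0.4019)
cross product → J_v[:, 0] = (-2.2854,-7.9423,0.0000)
J_ω[:, 0] = z_0
entry J[1][0] = -7.9423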